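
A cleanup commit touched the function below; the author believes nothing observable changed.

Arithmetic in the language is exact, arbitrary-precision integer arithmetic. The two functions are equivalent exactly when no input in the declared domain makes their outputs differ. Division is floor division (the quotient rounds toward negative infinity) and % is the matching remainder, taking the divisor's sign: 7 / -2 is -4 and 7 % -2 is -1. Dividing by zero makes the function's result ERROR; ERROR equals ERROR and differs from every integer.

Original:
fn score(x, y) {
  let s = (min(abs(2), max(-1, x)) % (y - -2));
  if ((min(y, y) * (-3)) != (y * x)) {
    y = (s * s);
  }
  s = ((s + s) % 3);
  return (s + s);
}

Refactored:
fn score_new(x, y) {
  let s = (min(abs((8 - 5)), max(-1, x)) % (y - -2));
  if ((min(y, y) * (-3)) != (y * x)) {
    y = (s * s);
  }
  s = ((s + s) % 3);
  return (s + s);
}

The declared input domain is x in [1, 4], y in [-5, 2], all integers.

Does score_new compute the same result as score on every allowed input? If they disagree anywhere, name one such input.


The rewrite breaks on x=3, y=-5, where the results are 2 and 0.
score: s = -1; ((min(y, y) * (-3)) != (y * x)) -> true; y = 1; s = 1; return 2
score_new: s = 0; ((min(y, y) * (-3)) != (y * x)) -> true; y = 0; s = 0; return 0
verdict: not equivalent; witness: x=3, y=-5


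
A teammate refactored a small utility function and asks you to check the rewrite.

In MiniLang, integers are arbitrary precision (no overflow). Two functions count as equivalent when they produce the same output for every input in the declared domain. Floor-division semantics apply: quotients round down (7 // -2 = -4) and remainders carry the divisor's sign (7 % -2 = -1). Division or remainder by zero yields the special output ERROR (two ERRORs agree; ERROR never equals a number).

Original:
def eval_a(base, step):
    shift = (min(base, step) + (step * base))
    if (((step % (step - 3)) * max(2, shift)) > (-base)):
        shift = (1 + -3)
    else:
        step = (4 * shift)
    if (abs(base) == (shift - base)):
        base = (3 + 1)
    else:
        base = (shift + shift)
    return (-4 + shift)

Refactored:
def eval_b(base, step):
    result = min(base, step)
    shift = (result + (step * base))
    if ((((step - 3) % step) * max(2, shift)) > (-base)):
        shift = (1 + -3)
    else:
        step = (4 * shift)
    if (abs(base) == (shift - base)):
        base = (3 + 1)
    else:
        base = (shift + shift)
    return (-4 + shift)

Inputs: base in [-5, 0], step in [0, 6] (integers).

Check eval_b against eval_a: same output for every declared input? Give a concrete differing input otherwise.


Take base=-5, step=0.
eval_a: shift = -5; (((step % (step - 3)) * max(2, shift)) > (-base)) -> false; step = -20; (abs(base) == (shift - base)) -> false; base = -10; return -9
eval_b: result = -5; shift = -5; division by zero -> ERROR
-9 != ERROR, so the rewrite changes behavior.
verdict: not equivalent; witness: base=-5, step=0


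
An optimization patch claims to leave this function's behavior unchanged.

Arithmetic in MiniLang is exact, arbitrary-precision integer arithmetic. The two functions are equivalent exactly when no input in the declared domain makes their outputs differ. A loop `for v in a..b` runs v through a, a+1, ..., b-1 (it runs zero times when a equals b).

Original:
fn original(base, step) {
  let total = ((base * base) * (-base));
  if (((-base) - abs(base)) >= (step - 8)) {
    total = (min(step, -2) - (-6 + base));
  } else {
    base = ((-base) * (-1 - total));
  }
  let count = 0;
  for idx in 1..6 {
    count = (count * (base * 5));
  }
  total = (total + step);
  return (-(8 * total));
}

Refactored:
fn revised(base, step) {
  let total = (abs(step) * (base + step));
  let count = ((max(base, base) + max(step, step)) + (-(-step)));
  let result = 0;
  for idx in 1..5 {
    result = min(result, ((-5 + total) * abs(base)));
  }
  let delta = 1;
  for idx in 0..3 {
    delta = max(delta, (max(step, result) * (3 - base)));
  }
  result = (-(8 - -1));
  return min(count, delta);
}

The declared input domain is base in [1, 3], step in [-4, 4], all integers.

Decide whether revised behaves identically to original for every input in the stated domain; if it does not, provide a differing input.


Try base=1, step=-4.
original: total := -1 | (((-base) - abs(base)) >= (step - 8)): true | total := 1 | count := 0 | iter idx=1: | count := 0 | iter idx=2: | count := 0 | iter idx=3: | count := 0 | iter idx=4: | count := 0 | iter idx=5: | count := 0 | total := -3 | result 24
revised: total := -12 | count := -7 | result := 0 | iter idx=1: | result := -17 | iter idx=2: | result := -17 | iter idx=3: | result := -17 | iter idx=4: | result := -17 | delta := 1 | iter idx=0: | delta := 1 | iter idx=1: | delta := 1 | iter idx=2: | delta := 1 | result := -9 | result -7
24 against -7: the behavior changed.
verdict: not equivalent; witness: base=1, step=-4


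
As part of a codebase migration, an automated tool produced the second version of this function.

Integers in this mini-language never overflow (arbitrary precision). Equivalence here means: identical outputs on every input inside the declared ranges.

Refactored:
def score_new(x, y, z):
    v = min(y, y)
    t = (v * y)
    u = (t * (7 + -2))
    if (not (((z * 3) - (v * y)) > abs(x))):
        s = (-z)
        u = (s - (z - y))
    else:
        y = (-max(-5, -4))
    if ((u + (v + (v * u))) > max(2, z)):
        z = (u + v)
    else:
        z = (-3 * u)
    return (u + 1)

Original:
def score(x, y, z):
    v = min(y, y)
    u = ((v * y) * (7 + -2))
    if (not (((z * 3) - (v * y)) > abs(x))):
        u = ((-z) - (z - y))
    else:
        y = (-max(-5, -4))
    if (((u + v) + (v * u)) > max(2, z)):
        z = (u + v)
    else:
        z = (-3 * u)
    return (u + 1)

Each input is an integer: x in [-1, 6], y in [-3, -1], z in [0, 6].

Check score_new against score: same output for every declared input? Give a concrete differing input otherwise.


Although statement counts differ, plus local variable names differ, 168/168 inputs agree.
verdict: equivalent


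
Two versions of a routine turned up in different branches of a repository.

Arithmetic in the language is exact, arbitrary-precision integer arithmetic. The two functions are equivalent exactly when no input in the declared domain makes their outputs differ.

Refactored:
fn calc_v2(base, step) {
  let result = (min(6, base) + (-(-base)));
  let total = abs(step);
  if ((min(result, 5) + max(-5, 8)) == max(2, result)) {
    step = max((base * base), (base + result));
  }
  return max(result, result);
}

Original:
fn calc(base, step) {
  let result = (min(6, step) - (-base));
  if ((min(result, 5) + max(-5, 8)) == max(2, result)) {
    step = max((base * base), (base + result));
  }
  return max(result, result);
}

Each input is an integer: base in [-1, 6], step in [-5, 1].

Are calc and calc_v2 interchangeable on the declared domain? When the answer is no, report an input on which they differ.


Evaluate both at base=-1, step=-5.
calc: result becomes -6; next ((min(result, 5) + max(-5, 8)) == max(2, result)) evaluates to true; next step becomes 1; next final value -6
calc_v2: result becomes -2; next total becomes 5; next ((min(result, 5) + max(-5, 8)) == max(2, result)) evaluates to false; next final value -2
-6 against -2: the behavior changed.
verdict: not equivalent; witness: base=-1, step=-5


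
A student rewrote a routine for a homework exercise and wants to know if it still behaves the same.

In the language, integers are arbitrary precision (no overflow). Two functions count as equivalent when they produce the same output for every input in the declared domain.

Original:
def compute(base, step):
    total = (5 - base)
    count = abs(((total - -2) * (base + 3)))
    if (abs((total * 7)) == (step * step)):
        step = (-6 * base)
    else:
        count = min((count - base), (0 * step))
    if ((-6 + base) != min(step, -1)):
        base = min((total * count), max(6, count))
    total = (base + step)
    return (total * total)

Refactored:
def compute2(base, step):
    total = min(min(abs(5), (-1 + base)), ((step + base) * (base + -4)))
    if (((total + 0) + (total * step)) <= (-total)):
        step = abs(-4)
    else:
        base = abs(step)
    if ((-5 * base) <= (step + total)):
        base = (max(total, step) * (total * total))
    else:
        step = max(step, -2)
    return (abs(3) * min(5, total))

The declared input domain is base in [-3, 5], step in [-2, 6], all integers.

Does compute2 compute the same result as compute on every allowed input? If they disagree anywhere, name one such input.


Run the pair on base=-3, step=-2.
compute: total := 8 | count := 0 | (abs((total * 7)) == (step * step)): false | count := 0 | ((-6 + base) != min(step, -1)): true | base := 0 | total := -2 | result 4
compute2: total := -4 | (((total + 0) + (total * step)) <= (-total)): true | step := 4 | ((-5 * base) <= (step + total)): false | step := 4 | result -12
4 against -12: the behavior changed.
verdict: not equivalent; witness: base=-3, step=-2


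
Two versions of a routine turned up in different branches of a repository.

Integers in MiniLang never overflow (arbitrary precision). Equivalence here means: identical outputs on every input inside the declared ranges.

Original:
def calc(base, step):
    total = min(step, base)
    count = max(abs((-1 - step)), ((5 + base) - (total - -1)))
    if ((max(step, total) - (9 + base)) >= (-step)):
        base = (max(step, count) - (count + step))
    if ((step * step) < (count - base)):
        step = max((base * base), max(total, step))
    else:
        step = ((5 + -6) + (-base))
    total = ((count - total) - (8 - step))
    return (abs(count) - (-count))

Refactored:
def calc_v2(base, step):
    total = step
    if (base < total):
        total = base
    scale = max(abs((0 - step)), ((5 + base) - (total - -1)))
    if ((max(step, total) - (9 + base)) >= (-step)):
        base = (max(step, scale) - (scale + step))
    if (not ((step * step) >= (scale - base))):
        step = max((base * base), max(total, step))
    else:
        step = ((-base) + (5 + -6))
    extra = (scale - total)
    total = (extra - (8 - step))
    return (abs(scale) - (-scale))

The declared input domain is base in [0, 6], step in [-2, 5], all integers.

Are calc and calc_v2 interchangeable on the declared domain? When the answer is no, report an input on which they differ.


The rewrite breaks on base=0, step=4, where the results are 10 and 8.
calc: total = 0; count = 5; ((max(step, total) - (9 + base)) >= (-step)) -> false; ((step * step) < (count - base)) -> false; step = -1; total = -4; return 10
calc_v2: total = 4; (base < total) -> true; total = 0; scale = 4; ((max(step, total) - (9 + base)) >= (-step)) -> false; (not ((step * step) >= (scale - base))) -> false; step = -1; extra = 4; total = -5; return 8
verdict: not equivalent; witness: base=0, step=4


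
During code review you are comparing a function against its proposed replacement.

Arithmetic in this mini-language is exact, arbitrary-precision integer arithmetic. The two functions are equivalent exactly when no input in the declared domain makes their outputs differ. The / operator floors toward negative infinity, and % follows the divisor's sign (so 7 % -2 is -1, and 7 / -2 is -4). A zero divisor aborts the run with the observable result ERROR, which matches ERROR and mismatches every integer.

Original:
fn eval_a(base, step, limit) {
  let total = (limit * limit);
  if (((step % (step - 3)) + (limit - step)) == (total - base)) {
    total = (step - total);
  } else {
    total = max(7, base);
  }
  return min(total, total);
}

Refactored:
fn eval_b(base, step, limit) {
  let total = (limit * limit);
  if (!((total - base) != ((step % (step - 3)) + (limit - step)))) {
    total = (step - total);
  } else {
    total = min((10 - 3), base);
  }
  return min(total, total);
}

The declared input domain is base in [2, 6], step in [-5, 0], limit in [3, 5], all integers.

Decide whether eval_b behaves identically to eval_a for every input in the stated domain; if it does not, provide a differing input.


The rewrite breaks on base=2, step=-5, limit=3, where the results are 7 and 2.
eval_a: total := 9 | (((step % (step - 3)) + (limit - step)) == (total - base)): false | total := 7 | result 7
eval_b: total := 9 | (!((total - base) != ((step % (step - 3)) + (limit - step)))): false | total := 2 | result 2
verdict: not equivalent; witness: base=2, step=-5, limit=3


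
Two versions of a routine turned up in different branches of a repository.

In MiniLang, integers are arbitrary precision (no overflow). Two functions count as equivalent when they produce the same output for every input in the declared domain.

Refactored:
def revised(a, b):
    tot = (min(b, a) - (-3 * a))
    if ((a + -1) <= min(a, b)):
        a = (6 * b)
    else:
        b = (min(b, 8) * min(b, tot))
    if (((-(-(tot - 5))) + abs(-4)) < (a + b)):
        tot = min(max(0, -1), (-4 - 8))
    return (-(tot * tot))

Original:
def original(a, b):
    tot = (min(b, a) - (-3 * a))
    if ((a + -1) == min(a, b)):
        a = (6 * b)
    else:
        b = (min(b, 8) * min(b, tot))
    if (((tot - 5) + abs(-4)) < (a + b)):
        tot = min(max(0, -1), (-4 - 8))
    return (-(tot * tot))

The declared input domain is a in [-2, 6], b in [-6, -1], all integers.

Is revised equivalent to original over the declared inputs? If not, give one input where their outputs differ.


Take a=-2, b=-2.
original: tot becomes -8; next ((a + -1) == min(a, b)) evaluates to false; next b becomes 16; next (((tot - 5) + abs(-4)) < (a + b)) evaluates to true; next tot becomes -12; next final value -144
revised: tot becomes -8; next ((a + -1) <= min(a, b)) evaluates to true; next a becomes -12; next (((-(-(tot - 5))) + abs(-4)) < (a + b)) evaluates to false; next final value -64
-144 vs -64 — the two versions disagree here.
verdict: not equivalent; witness: a=-2, b=-2


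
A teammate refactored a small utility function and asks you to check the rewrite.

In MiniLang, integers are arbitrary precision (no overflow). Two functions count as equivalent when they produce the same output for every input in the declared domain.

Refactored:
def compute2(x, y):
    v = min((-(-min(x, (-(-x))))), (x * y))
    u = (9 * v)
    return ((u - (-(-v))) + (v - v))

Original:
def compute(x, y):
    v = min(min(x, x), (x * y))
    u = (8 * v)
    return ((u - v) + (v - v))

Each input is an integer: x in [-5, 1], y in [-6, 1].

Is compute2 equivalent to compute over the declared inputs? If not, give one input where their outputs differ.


Input x=-5, y=-6: -35 from compute versus -40 from compute2.
verdict: not equivalent; witness: x=-5, y=-6


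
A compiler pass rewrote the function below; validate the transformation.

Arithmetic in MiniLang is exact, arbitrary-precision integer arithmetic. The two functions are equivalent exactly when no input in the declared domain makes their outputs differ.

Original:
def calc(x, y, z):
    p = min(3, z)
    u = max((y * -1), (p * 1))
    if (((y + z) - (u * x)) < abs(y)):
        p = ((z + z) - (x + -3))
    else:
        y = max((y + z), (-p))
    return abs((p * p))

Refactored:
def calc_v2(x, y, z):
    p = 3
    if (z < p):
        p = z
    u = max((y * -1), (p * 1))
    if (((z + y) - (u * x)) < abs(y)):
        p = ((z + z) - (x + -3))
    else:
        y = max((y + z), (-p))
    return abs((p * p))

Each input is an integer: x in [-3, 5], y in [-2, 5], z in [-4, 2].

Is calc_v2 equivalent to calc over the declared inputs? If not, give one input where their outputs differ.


The two versions differ — the changes include statement counts differ, plus comparison usage differs, plus min/max/abs usage differs, plus branching structure differs.
Tracing x=4, y=4, z=-3: calc: p := -3 | u := -3 | (((y + z) - (u * x)) < abs(y)): false | y := 3 | result 9 | calc_v2: p := 3 | (z < p): true | p := -3 | u := -3 | (((z + y) - (u * x)) < abs(y)): false | y := 3 | result 9 — matching result 9.
Sweeping the whole domain (504 inputs) finds no disagreement.
verdict: equivalent


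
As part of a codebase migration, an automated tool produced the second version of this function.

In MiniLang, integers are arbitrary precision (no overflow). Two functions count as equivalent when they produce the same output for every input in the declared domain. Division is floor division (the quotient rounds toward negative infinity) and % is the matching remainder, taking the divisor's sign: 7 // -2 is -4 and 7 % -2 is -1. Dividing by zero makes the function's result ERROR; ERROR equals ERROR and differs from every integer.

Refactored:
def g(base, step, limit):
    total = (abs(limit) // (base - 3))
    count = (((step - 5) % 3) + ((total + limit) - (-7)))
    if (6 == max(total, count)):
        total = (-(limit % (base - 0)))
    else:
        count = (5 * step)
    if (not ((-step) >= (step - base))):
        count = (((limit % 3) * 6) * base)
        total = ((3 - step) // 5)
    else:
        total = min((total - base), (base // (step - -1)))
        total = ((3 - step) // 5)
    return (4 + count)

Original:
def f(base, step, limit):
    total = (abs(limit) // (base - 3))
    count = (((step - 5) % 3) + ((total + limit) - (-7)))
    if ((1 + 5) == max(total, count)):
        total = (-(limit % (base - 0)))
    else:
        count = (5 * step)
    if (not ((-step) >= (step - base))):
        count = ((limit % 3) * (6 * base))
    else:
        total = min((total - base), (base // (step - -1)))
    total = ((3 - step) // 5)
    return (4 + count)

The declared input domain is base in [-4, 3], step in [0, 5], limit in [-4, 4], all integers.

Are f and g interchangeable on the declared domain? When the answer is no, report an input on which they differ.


This is a faithful refactor — constant usage differs, and arithmetic usage differs, and statement counts differ, but the computed results match everywhere.
As a probe, take base=0, step=1, limit=-3: f runs total = -1; count = 5; ((1 + 5) == max(total, count)) -> false; count = 5; (not ((-step) >= (step - base))) -> true; count = 0; total = 0; return 4; g runs total = -1; count = 5; (6 == max(total, count)) -> false; count = 5; (not ((-step) >= (step - base))) -> true; count = 0; total = 0; return 4; both end at 4.
An exhaustive pass over the 432 declared inputs shows identical outputs.
verdict: equivalent


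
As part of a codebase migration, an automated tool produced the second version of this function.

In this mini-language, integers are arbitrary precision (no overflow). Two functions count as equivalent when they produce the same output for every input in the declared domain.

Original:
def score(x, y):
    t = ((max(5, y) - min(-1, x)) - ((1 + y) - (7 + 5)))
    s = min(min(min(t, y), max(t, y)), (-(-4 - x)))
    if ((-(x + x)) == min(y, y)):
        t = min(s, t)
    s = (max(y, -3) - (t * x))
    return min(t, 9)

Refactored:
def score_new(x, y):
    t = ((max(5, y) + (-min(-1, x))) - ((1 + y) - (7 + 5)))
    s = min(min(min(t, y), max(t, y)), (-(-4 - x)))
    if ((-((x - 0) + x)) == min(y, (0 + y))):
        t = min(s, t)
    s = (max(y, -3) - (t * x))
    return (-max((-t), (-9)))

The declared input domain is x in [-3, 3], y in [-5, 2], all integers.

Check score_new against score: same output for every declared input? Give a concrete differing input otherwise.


Differences: arithmetic usage differs, plus constant usage differs, plus min/max/abs usage differs — yet all 56 inputs agree.
verdict: equivalent


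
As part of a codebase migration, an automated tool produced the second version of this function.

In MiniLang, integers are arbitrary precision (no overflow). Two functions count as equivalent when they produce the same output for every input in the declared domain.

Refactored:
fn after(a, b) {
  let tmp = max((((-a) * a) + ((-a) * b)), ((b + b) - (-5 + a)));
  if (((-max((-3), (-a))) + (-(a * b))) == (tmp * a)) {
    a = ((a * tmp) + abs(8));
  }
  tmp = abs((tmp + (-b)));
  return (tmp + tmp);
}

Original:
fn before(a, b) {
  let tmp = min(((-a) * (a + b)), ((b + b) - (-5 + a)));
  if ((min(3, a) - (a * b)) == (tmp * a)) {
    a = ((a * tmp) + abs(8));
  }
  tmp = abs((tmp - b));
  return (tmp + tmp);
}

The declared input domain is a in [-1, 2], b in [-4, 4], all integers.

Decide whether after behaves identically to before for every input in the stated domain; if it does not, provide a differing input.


Run the pair on a=-1, b=-4.
before: tmp=-5, then ((min(3, a) - (a * b)) == (tmp * a)) is false, then tmp=1, then returns 2
after: tmp=-2, then (((-max((-3), (-a))) + (-(a * b))) == (tmp * a)) is false, then tmp=2, then returns 4
2 != 4, so the rewrite changes behavior.
verdict: not equivalent; witness: a=-1, b=-4


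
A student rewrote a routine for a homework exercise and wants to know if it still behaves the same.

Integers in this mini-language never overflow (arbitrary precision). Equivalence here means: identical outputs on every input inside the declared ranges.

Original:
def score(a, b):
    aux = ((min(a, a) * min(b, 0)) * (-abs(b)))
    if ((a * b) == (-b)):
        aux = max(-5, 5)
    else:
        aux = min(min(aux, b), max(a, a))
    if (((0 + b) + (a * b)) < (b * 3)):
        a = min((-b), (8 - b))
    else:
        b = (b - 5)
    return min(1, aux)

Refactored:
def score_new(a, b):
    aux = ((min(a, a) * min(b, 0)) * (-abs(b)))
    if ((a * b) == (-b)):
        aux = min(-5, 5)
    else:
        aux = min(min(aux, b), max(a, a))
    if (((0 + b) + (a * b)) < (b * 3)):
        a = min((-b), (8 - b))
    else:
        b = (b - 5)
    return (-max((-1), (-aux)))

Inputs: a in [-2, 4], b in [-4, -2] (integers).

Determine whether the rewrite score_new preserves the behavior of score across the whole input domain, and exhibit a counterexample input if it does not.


Try a=-1, b=-4.
score: aux = -16; ((a * b) == (-b)) -> true; aux = 5; (((0 + b) + (a * b)) < (b * 3)) -> false; b = -9; return 1
score_new: aux = -16; ((a * b) == (-b)) -> true; aux = -5; (((0 + b) + (a * b)) < (b * 3)) -> false; b = -9; return -5
1 against -5: the behavior changed.
verdict: not equivalent; witness: a=-1, b=-4


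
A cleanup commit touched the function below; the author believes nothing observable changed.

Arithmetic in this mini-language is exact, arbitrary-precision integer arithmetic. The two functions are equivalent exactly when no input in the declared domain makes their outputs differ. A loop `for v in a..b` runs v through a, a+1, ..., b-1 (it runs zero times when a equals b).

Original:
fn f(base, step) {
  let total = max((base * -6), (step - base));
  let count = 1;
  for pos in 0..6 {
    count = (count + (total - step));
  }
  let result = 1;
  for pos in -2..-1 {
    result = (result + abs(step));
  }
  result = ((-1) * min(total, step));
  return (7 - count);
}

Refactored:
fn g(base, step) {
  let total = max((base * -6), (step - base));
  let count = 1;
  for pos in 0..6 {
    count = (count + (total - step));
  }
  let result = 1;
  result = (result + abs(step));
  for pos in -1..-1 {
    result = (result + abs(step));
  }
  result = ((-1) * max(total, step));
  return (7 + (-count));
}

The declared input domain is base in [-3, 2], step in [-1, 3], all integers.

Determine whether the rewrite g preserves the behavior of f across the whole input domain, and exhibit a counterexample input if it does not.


Equivalent. The suspicious edit (`min(total, step)` became `max(total, step)`) never changes the result for any input inside the declared domain.
Across all 30 domain points the two functions coincide.
As a probe, take base=-3, step=3: f runs total becomes 18; next count becomes 1; next at pos=0:; next count becomes 16; next at pos=1:; next count becomes 31; next at pos=2:; next count becomes 46; next at pos=3:; next count becomes 61; next at pos=4:; next count becomes 76; next at pos=5:; next count becomes 91; next result becomes 1; next at pos=-2:; next result becomes 4; next result becomes -3; next final value -84; g runs total becomes 18; next count becomes 1; next at pos=0:; next count becomes 16; next at pos=1:; next count becomes 31; next at pos=2:; next count becomes 46; next at pos=3:; next count becomes 61; next at pos=4:; next count becomes 76; next at pos=5:; next count becomes 91; next result becomes 1; next result becomes 4; next pos never enters its loop body; next result becomes -18; next final value -84; both end at -84.
verdict: equivalent


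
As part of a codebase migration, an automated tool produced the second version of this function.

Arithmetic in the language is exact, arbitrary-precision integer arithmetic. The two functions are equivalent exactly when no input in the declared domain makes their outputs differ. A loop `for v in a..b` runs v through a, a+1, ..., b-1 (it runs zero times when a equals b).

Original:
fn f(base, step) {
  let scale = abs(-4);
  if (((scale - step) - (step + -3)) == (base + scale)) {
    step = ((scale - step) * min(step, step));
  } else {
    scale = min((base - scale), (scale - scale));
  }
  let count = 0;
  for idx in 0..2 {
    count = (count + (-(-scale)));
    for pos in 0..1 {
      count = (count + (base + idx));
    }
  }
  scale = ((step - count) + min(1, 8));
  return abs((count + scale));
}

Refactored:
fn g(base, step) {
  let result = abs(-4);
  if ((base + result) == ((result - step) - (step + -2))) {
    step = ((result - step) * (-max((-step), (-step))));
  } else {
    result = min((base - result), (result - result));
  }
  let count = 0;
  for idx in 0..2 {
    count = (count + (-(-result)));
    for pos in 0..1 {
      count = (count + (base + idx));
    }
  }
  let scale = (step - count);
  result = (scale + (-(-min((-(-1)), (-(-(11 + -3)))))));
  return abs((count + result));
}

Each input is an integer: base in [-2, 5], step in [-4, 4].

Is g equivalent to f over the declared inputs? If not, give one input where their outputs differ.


At base=-2, step=2: f gives 3, g gives 5.
verdict: not equivalent; witness: base=-2, step=2


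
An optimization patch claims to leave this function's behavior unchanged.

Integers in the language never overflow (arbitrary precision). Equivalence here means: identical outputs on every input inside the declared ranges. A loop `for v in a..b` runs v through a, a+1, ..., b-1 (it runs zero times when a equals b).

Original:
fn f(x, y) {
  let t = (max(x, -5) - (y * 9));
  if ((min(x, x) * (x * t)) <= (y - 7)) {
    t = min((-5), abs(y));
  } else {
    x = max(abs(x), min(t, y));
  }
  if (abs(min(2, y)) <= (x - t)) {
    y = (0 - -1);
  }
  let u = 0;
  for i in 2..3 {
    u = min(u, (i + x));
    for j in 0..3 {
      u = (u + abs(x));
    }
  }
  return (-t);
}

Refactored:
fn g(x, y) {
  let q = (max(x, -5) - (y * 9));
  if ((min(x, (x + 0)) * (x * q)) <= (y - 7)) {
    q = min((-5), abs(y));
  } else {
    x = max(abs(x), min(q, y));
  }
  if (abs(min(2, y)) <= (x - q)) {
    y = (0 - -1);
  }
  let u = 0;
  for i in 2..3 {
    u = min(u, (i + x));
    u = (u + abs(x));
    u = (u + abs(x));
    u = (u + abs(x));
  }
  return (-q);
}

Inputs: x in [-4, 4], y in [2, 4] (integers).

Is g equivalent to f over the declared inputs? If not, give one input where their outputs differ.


Comparing the listings, the differences include: local variable names differ, plus statement counts differ, plus loop structure differs, plus min/max/abs usage differs, plus constant usage differs, plus arithmetic usage differs.
Tracing x=-3, y=2: f: t = -21; ((min(x, x) * (x * t)) <= (y - 7)) -> true; t = -5; (abs(min(2, y)) <= (x - t)) -> true; y = 1; u = 0; [i=2]; u = -1; [j=0]; u = 2; [j=1]; u = 5; [j=2]; u = 8; return 5 | g: q = -21; ((min(x, (x + 0)) * (x * q)) <= (y - 7)) -> true; q = -5; (abs(min(2, y)) <= (x - q)) -> true; y = 1; u = 0; [i=2]; u = -1; u = 2; u = 5; u = 8; return 5 — matching result 5.
Across all 27 domain points the two functions coincide.
verdict: equivalent


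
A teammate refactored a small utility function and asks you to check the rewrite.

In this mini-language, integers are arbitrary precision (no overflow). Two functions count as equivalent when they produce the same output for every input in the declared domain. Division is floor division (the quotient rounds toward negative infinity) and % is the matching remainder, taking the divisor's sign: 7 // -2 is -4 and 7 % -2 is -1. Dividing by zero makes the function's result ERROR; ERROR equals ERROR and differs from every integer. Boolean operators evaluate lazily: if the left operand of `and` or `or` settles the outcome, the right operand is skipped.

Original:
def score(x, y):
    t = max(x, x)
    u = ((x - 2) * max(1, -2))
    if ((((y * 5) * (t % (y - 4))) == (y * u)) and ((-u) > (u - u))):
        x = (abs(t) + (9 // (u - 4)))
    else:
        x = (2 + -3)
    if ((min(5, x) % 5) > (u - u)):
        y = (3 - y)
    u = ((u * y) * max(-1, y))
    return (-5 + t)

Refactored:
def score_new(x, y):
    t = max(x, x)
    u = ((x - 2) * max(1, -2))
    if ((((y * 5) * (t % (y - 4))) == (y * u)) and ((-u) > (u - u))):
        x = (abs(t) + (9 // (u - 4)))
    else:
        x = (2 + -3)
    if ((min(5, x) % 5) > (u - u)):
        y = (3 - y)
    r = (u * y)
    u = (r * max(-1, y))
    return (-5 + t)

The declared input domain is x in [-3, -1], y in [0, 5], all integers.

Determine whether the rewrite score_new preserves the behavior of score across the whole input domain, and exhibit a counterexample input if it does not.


Behavior is preserved: although statement counts differ; also local variable names differ, the outputs never diverge.
One worked example (x=-1, y=3) — score: t := -1 | u := -3 | ((((y * 5) * (t % (y - 4))) == (y * u)) and ((-u) > (u - u))): false | x := -1 | ((min(5, x) % 5) > (u - u)): true | y := 0 | u := 0 | result -6; score_new: t := -1 | u := -3 | ((((y * 5) * (t % (y - 4))) == (y * u)) and ((-u) > (u - u))): false | x := -1 | ((min(5, x) % 5) > (u - u)): true | y := 0 | r := 0 | u := 0 | result -6; agreement on -6.
Sweeping the whole domain (18 inputs) finds no disagreement.
verdict: equivalent


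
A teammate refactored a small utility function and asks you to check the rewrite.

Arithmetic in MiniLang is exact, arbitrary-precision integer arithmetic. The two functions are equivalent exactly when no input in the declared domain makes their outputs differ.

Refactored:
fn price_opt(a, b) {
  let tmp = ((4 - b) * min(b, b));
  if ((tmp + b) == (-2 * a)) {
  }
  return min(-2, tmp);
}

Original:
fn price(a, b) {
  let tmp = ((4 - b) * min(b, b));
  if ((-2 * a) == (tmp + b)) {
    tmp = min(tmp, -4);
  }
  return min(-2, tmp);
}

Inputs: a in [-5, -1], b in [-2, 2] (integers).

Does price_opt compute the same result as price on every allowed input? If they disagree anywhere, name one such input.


Not equivalent: a=-3, b=2 separates them (-4 vs -2).
price: tmp=4, then ((-2 * a) == (tmp + b)) is true, then tmp=-4, then returns -4
price_opt: tmp=4, then ((tmp + b) == (-2 * a)) is true, then returns -2
verdict: not equivalent; witness: a=-3, b=2


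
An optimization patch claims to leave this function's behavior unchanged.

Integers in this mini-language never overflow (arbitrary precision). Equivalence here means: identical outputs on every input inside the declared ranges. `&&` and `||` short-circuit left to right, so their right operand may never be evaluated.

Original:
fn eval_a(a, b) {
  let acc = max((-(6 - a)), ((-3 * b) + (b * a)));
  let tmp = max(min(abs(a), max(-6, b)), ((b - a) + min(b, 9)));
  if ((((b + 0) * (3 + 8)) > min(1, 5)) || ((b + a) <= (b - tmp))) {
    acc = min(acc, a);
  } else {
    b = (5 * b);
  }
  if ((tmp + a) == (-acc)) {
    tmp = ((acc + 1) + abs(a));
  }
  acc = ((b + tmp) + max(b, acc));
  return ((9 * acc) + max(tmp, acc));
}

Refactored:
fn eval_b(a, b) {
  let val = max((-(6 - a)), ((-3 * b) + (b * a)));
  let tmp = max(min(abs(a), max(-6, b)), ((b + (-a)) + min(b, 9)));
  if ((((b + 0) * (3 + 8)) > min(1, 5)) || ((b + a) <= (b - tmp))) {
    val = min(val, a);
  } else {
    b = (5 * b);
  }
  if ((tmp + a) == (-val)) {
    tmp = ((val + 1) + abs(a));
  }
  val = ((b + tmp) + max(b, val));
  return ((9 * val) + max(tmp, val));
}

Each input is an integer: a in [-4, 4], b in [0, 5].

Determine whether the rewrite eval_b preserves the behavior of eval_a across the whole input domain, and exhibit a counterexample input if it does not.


The two versions differ — the changes include local variable names differ; also arithmetic usage differs.
As a probe, take a=0, b=0: eval_a runs acc becomes 0; next tmp becomes 0; next ((((b + 0) * (3 + 8)) > min(1, 5)) || ((b + a) <= (b - tmp))) evaluates to true; next acc becomes 0; next ((tmp + a) == (-acc)) evaluates to true; next tmp becomes 1; next acc becomes 1; next final value 10; eval_b runs val becomes 0; next tmp becomes 0; next ((((b + 0) * (3 + 8)) > min(1, 5)) || ((b + a) <= (b - tmp))) evaluates to true; next val becomes 0; next ((tmp + a) == (-val)) evaluates to true; next tmp becomes 1; next val becomes 1; next final value 10; both end at 10.
Checked all 54 inputs in the declared domain: the outputs agree on every one.
verdict: equivalent


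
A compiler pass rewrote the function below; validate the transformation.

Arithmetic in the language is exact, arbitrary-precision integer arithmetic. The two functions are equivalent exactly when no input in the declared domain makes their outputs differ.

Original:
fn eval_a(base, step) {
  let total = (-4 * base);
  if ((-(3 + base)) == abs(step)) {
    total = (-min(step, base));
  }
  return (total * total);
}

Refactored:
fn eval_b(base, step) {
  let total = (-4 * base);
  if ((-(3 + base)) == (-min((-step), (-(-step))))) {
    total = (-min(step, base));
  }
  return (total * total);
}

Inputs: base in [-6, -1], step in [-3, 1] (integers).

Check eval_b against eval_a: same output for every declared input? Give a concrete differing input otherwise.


Comparing the listings, the differences include: min/max/abs usage differs.
Spot check at base=-3, step=1 — eval_a: total=12, then ((-(3 + base)) == abs(step)) is false, then returns 144. eval_b: total=12, then ((-(3 + base)) == (-min((-step), (-(-step))))) is false, then returns 144. Both give 144.
Sweeping the whole domain (30 inputs) finds no disagreement.
verdict: equivalent


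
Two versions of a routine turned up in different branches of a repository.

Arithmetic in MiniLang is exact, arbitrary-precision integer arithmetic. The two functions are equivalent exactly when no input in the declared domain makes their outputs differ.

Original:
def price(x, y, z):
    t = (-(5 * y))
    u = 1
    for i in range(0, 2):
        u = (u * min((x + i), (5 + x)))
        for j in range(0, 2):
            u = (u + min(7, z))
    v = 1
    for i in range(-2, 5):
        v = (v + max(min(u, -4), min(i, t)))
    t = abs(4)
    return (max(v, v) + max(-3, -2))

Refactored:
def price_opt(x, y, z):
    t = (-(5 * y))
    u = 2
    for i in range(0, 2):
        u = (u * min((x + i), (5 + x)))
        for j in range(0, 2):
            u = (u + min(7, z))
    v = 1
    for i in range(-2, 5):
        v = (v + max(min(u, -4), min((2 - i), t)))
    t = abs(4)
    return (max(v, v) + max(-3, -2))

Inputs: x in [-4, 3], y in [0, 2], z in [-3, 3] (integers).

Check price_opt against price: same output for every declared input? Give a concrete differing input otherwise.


On input x=1, y=2, z=-2, price returns -71 while price_opt returns -57.
verdict: not equivalent; witness: x=1, y=2, z=-2


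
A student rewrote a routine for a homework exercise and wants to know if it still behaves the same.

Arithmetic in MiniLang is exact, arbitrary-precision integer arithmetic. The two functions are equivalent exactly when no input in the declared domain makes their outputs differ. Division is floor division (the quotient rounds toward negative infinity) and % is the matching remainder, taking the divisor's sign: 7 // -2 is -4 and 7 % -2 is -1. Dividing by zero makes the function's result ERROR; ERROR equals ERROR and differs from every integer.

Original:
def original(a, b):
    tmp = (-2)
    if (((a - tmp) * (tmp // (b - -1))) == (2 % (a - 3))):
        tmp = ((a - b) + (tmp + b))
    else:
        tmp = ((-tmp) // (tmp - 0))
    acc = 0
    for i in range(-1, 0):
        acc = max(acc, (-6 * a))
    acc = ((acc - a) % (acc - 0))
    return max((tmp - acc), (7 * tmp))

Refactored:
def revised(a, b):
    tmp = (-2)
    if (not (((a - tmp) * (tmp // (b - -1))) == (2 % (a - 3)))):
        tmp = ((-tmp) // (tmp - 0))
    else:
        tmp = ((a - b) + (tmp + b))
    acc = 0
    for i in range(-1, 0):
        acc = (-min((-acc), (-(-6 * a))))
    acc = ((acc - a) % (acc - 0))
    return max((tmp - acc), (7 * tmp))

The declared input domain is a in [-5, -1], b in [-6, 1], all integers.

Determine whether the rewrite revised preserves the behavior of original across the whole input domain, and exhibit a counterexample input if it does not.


The two are interchangeable: min/max/abs usage differs, plus boolean connective usage differs, and every declared input agrees.
Spot check at a=-4, b=0 — original: tmp=-2, then (((a - tmp) * (tmp // (b - -1))) == (2 % (a - 3))) is false, then tmp=-1, then acc=0, then (i=-1), then acc=24, then acc=4, then returns -5. revised: tmp=-2, then (not (((a - tmp) * (tmp // (b - -1))) == (2 % (a - 3)))) is true, then tmp=-1, then acc=0, then (i=-1), then acc=24, then acc=4, then returns -5. Both give -5.
Checked all 40 inputs in the declared domain: the outputs agree on every one.
verdict: equivalent


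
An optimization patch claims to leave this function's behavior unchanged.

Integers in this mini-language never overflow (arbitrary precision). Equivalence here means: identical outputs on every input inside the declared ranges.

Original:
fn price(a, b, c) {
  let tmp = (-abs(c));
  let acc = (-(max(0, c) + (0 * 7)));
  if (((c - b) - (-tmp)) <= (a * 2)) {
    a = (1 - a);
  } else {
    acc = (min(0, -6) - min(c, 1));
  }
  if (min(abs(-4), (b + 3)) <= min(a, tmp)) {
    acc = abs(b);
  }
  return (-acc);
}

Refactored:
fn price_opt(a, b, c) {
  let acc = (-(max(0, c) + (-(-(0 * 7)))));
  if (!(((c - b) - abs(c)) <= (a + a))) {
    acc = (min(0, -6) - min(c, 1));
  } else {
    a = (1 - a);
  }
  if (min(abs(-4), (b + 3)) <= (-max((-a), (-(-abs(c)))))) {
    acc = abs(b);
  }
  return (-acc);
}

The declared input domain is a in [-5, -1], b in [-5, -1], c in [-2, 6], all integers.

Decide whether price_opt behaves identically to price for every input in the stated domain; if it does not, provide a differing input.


This is a faithful refactor — local variable names differ, min/max/abs usage differs, statement counts differ, constant usage differs, boolean connective usage differs, arithmetic usage differs, but the computed results match everywhere.
Spot check at a=-5, b=-4, c=0 — price: tmp becomes 0; next acc becomes 0; next (((c - b) - (-tmp)) <= (a * 2)) evaluates to false; next acc becomes -6; next (min(abs(-4), (b + 3)) <= min(a, tmp)) evaluates to false; next final value 6. price_opt: acc becomes 0; next (!(((c - b) - abs(c)) <= (a + a))) evaluates to true; next acc becomes -6; next (min(abs(-4), (b + 3)) <= (-max((-a), (-(-abs(c)))))) evaluates to false; next final value 6. Both give 6.
Checked all 225 inputs in the declared domain: the outputs agree on every one.
verdict: equivalent


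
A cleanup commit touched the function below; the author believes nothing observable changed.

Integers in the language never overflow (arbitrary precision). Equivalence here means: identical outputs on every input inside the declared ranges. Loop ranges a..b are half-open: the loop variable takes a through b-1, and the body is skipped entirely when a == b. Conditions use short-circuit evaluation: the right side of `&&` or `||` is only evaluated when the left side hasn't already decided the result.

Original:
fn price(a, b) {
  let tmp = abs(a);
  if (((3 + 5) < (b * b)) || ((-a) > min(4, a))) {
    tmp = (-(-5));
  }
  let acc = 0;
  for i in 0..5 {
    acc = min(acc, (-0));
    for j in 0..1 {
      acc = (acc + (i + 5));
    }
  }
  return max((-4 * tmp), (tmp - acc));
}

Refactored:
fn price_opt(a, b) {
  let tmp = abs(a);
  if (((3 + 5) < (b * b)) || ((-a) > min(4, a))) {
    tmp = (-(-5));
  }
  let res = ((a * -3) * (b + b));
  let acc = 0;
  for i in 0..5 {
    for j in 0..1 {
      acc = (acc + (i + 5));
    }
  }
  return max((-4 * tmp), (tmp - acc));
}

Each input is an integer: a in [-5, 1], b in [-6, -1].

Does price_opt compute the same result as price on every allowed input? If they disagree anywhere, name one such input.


Take a=-5, b=-6.
price: tmp becomes 5; next (((3 + 5) < (b * b)) || ((-a) > min(4, a))) evaluates to true; next tmp becomes 5; next acc becomes 0; next at i=0:; next acc becomes 0; next at j=0:; next acc becomes 5; next at i=1:; next acc becomes 0; next at j=0:; next acc becomes 6; next at i=2:; next acc becomes 0; next at j=0:; next acc becomes 7; next at i=3:; next acc becomes 0; next at j=0:; next acc becomes 8; next at i=4:; next acc becomes 0; next at j=0:; next acc becomes 9; next final value -4
price_opt: tmp becomes 5; next (((3 + 5) < (b * b)) || ((-a) > min(4, a))) evaluates to true; next tmp becomes 5; next res becomes -180; next acc becomes 0; next at i=0:; next at j=0:; next acc becomes 5; next at i=1:; next at j=0:; next acc becomes 11; next at i=2:; next at j=0:; next acc becomes 18; next at i=3:; next at j=0:; next acc becomes 26; next at i=4:; next at j=0:; next acc becomes 35; next final value -20
-4 != -20, so the rewrite changes behavior.
verdict: not equivalent; witness: a=-5, b=-6
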